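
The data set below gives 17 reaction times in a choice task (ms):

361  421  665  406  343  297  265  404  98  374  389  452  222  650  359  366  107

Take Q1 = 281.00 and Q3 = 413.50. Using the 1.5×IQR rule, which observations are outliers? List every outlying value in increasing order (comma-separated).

650, 665

IQR = Q3 − Q1 = 413.50 − 281.00 = 132.50.
Lower fence = Q1 − 1.5·IQR = 281.00 − 198.75 = 82.25.
Upper fence = Q3 + 1.5·IQR = 413.50 + 198.75 = 612.25.
650 > 612.25 → outlier.
665 > 612.25 → outlier.
All remaining values lie within [82.25, 612.25].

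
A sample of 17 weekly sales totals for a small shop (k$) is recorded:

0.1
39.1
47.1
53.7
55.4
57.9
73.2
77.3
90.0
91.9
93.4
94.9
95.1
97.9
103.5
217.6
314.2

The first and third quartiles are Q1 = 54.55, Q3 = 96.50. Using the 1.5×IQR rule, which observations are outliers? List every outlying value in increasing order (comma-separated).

217.6, 314.2

IQR = Q3 − Q1 = 96.50 − 54.55 = 41.95.
Lower fence = Q1 − 1.5·IQR = 54.55 − 62.925 = -8.375.
Upper fence = Q3 + 1.5·IQR = 96.50 + 62.925 = 159.425.
217.6 > 159.425 → outlier.
314.2 > 159.425 → outlier.
All remaining values lie within [-8.375, 159.425].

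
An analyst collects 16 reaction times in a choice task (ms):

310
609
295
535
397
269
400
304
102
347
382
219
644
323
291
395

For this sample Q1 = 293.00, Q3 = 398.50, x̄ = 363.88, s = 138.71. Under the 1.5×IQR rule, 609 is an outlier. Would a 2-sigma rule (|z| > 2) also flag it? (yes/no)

z = (609 − 363.88) / 138.71 = 1.77.
|z| = 1.77 ≤ 2.

no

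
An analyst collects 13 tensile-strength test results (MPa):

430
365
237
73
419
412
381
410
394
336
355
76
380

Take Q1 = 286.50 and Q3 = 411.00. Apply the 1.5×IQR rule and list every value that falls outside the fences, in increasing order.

73, 76

IQR = Q3 − Q1 = 411.00 − 286.50 = 124.50.
Lower fence = Q1 − 1.5·IQR = 286.50 − 186.75 = 99.75.
Upper fence = Q3 + 1.5·IQR = 411.00 + 186.75 = 597.75.
73 < 99.75 → outlier.
76 < 99.75 → outlier.
All remaining values lie within [99.75, 597.75].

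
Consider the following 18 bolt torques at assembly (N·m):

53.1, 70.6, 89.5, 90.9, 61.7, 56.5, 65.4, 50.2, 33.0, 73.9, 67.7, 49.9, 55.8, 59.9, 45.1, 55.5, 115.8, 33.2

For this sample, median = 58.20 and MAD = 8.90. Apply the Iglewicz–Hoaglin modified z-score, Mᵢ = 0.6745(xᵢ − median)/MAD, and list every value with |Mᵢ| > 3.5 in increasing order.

|Mᵢ| > 3.5 ⇔ |xᵢ − 58.20| > 3.5·8.90/0.6745 = 46.18.
So outliers lie outside [12.02, 104.38].
115.8: M = 4.37 → outlier.

115.8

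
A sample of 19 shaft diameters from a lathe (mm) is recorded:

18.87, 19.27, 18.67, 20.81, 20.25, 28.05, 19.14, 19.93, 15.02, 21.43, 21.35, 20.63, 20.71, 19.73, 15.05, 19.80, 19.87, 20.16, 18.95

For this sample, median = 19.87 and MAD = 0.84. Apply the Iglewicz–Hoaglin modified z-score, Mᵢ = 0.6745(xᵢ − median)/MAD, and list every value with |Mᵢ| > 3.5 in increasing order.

15.02, 15.05, 28.05

|Mᵢ| > 3.5 ⇔ |xᵢ − 19.87| > 3.5·0.84/0.6745 = 4.36.
So outliers lie outside [15.51, 24.23].
15.02: M = -3.89 → outlier.
15.05: M = -3.87 → outlier.
28.05: M = 6.57 → outlier.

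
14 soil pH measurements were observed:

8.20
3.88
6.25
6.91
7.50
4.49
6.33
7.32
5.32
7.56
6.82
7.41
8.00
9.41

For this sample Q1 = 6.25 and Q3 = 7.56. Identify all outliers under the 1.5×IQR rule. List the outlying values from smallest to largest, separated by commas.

IQR = Q3 − Q1 = 7.56 − 6.25 = 1.31.
Lower fence = Q1 − 1.5·IQR = 6.25 − 1.965 = 4.285.
Upper fence = Q3 + 1.5·IQR = 7.56 + 1.965 = 9.525.
3.88 < 4.285 → outlier.
All remaining values lie within [4.285, 9.525].

3.88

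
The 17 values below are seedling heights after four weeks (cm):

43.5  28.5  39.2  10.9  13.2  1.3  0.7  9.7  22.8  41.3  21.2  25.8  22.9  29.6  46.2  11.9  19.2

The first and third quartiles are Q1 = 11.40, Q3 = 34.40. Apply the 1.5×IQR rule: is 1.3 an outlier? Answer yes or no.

no

IQR = Q3 − Q1 = 34.40 − 11.40 = 23.00.
Lower fence = Q1 − 1.5·IQR = 11.40 − 34.50 = -23.10.
Upper fence = Q3 + 1.5·IQR = 34.40 + 34.50 = 68.90.
1.3 lies within [-23.10, 68.90].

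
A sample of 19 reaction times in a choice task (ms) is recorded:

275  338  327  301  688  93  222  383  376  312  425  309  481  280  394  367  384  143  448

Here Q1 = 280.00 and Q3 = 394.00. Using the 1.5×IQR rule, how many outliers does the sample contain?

IQR = 114.00; fences at 280.00 − 171.00 = 109.00 and 394.00 + 171.00 = 565.00.
Outside the cutoffs: 93, 688.

2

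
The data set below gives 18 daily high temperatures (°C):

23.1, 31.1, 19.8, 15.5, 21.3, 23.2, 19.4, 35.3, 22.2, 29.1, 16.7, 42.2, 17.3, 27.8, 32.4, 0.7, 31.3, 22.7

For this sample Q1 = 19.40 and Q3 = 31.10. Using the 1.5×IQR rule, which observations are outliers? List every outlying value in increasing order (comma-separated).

0.7

IQR = Q3 − Q1 = 31.10 − 19.40 = 11.70.
Lower fence = Q1 − 1.5·IQR = 19.40 − 17.55 = 1.85.
Upper fence = Q3 + 1.5·IQR = 31.10 + 17.55 = 48.65.
0.7 < 1.85 → outlier.
All remaining values lie within [1.85, 48.65].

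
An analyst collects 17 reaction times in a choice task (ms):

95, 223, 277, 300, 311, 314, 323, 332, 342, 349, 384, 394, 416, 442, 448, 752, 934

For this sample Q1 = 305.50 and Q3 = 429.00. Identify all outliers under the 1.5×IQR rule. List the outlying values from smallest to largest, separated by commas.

IQR = Q3 − Q1 = 429.00 − 305.50 = 123.50.
Lower fence = Q1 − 1.5·IQR = 305.50 − 185.25 = 120.25.
Upper fence = Q3 + 1.5·IQR = 429.00 + 185.25 = 614.25.
95 < 120.25 → outlier.
752 > 614.25 → outlier.
934 > 614.25 → outlier.
All remaining values lie within [120.25, 614.25].

95, 752, 934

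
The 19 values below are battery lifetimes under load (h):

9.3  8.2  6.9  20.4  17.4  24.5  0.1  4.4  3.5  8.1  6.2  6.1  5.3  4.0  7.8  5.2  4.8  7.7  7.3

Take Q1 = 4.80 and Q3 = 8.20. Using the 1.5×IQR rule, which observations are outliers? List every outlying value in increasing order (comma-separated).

17.4, 20.4, 24.5

IQR = Q3 − Q1 = 8.20 − 4.80 = 3.40.
Lower fence = Q1 − 1.5·IQR = 4.80 − 5.10 = -0.30.
Upper fence = Q3 + 1.5·IQR = 8.20 + 5.10 = 13.30.
17.4 > 13.30 → outlier.
20.4 > 13.30 → outlier.
24.5 > 13.30 → outlier.
All remaining values lie within [-0.30, 13.30].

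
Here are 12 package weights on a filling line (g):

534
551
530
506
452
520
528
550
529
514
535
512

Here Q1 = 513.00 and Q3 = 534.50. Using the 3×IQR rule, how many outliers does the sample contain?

IQR = 21.50; fences at 513.00 − 64.50 = 448.50 and 534.50 + 64.50 = 599.00.
Every value lies within the cutoffs.

0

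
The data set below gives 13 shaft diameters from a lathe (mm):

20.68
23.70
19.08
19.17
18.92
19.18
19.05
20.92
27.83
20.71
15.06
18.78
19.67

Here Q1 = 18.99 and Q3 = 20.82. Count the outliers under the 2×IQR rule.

IQR = 1.83; fences at 18.99 − 3.66 = 15.33 and 20.82 + 3.66 = 24.48.
Outside the cutoffs: 15.06, 27.83.

2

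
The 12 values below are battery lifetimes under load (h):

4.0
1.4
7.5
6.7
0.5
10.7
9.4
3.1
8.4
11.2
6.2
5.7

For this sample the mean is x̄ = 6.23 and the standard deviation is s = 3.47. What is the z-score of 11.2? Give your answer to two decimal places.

z = (11.2 − 6.23) / 3.47 = 1.43.

1.43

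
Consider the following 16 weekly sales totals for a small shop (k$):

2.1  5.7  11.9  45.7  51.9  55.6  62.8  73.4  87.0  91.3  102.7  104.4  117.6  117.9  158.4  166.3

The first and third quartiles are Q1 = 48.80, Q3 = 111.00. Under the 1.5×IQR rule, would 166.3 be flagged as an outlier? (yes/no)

IQR = Q3 − Q1 = 111.00 − 48.80 = 62.20.
Lower fence = Q1 − 1.5·IQR = 48.80 − 93.30 = -44.50.
Upper fence = Q3 + 1.5·IQR = 111.00 + 93.30 = 204.30.
166.3 lies within [-44.50, 204.30].

no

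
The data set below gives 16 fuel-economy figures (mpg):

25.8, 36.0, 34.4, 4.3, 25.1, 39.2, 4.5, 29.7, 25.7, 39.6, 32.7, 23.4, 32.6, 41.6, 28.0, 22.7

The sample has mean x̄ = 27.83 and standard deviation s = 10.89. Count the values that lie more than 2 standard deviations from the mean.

2

Cutoffs: x̄ ± 2s = [6.05, 49.61].
Outside the cutoffs: 4.3, 4.5.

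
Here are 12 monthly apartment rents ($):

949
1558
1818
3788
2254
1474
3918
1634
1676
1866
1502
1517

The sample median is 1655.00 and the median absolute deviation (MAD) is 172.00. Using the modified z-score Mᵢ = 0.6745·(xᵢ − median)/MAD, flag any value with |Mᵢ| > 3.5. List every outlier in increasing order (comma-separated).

3788, 3918

|Mᵢ| > 3.5 ⇔ |xᵢ − 1655.00| > 3.5·172.00/0.6745 = 892.51.
So outliers lie outside [762.49, 2547.51].
3788: M = 8.36 → outlier.
3918: M = 8.87 → outlier.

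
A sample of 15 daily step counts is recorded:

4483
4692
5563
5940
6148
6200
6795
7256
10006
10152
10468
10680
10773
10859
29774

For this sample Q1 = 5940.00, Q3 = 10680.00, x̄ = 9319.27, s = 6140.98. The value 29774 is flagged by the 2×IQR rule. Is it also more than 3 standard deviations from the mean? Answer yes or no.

yes

z = (29774 − 9319.27) / 6140.98 = 3.33.
|z| = 3.33 > 3.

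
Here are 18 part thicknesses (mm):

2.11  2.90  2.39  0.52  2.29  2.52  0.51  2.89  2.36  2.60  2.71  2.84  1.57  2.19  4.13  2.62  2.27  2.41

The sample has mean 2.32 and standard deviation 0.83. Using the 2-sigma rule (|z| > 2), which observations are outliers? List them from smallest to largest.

0.51, 0.52, 4.13

Cutoffs at x̄ ± 2s: 2.32 ± 2·0.83 = [0.66, 3.98].
0.51: z = -2.18, |z| > 2 → outlier.
0.52: z = -2.17, |z| > 2 → outlier.
4.13: z = 2.18, |z| > 2 → outlier.
Every other value lies within [0.66, 3.98].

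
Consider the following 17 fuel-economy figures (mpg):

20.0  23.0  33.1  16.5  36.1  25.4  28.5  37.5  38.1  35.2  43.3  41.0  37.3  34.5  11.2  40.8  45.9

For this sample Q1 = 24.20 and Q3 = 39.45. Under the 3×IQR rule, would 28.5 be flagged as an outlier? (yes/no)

no

IQR = Q3 − Q1 = 39.45 − 24.20 = 15.25.
Lower fence = Q1 − 3·IQR = 24.20 − 45.75 = -21.55.
Upper fence = Q3 + 3·IQR = 39.45 + 45.75 = 85.20.
28.5 lies within [-21.55, 85.20].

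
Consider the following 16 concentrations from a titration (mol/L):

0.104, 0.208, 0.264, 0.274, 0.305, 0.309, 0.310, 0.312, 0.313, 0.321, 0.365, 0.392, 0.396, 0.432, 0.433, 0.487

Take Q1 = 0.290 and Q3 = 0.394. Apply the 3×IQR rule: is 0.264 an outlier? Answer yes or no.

IQR = Q3 − Q1 = 0.394 − 0.290 = 0.104.
Lower fence = Q1 − 3·IQR = 0.290 − 0.312 = -0.022.
Upper fence = Q3 + 3·IQR = 0.394 + 0.312 = 0.706.
0.264 lies within [-0.022, 0.706].

no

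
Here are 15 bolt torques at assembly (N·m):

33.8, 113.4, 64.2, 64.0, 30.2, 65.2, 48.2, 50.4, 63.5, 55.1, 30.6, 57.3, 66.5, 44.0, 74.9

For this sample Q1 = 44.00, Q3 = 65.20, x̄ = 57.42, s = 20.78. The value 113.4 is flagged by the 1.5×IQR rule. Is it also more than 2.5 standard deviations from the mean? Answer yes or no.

yes

z = (113.4 − 57.42) / 20.78 = 2.69.
|z| = 2.69 > 2.5.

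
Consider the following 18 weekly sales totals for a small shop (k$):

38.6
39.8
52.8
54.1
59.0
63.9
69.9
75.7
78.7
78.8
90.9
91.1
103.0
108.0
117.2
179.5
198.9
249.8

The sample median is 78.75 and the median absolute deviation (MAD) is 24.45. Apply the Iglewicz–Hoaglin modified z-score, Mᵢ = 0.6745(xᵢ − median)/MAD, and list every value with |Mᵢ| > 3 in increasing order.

|Mᵢ| > 3 ⇔ |xᵢ − 78.75| > 3·24.45/0.6745 = 108.75.
So outliers lie outside [-30.00, 187.50].
198.9: M = 3.31 → outlier.
249.8: M = 4.72 → outlier.

198.9, 249.8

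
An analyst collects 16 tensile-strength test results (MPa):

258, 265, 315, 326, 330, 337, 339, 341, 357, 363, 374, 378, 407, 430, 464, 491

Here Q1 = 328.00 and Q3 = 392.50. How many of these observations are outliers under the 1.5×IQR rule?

1

IQR = 64.50; fences at 328.00 − 96.75 = 231.25 and 392.50 + 96.75 = 489.25.
Outside the cutoffs: 491.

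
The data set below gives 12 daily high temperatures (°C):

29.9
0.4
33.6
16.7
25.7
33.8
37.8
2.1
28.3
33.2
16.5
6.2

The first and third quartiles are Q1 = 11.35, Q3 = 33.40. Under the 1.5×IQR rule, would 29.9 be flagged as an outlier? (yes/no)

no

IQR = Q3 − Q1 = 33.40 − 11.35 = 22.05.
Lower fence = Q1 − 1.5·IQR = 11.35 − 33.075 = -21.725.
Upper fence = Q3 + 1.5·IQR = 33.40 + 33.075 = 66.475.
29.9 lies within [-21.725, 66.475].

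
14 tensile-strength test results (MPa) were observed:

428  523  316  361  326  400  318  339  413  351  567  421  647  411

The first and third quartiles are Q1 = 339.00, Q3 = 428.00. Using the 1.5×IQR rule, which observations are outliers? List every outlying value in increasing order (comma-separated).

IQR = Q3 − Q1 = 428.00 − 339.00 = 89.00.
Lower fence = Q1 − 1.5·IQR = 339.00 − 133.50 = 205.50.
Upper fence = Q3 + 1.5·IQR = 428.00 + 133.50 = 561.50.
567 > 561.50 → outlier.
647 > 561.50 → outlier.
All remaining values lie within [205.50, 561.50].

567, 647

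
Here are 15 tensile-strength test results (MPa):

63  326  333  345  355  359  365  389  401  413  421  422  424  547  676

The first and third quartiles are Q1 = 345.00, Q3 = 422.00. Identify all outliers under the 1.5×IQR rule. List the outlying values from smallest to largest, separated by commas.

IQR = Q3 − Q1 = 422.00 − 345.00 = 77.00.
Lower fence = Q1 − 1.5·IQR = 345.00 − 115.50 = 229.50.
Upper fence = Q3 + 1.5·IQR = 422.00 + 115.50 = 537.50.
63 < 229.50 → outlier.
547 > 537.50 → outlier.
676 > 537.50 → outlier.
All remaining values lie within [229.50, 537.50].

63, 547, 676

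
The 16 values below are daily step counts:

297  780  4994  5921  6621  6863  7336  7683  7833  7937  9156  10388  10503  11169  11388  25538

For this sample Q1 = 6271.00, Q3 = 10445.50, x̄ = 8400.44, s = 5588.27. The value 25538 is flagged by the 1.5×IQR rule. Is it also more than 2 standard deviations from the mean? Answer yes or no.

z = (25538 − 8400.44) / 5588.27 = 3.07.
|z| = 3.07 > 2.

yes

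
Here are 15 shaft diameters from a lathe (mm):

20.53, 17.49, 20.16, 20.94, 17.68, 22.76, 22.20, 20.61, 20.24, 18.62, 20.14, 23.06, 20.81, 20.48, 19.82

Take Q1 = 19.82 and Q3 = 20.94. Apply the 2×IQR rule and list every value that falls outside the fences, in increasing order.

17.49

IQR = Q3 − Q1 = 20.94 − 19.82 = 1.12.
Lower fence = Q1 − 2·IQR = 19.82 − 2.24 = 17.58.
Upper fence = Q3 + 2·IQR = 20.94 + 2.24 = 23.18.
17.49 < 17.58 → outlier.
All remaining values lie within [17.58, 23.18].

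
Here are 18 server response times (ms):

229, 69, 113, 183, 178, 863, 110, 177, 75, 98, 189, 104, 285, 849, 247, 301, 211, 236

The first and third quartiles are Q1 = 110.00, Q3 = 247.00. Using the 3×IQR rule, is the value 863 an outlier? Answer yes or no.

yes

IQR = Q3 − Q1 = 247.00 − 110.00 = 137.00.
Lower fence = Q1 − 3·IQR = 110.00 − 411.00 = -301.00.
Upper fence = Q3 + 3·IQR = 247.00 + 411.00 = 658.00.
863 lies above the upper fence.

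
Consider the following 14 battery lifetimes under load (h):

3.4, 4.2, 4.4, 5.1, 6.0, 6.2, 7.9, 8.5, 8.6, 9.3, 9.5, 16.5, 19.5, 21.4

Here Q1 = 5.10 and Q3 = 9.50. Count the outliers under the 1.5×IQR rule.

IQR = 4.40; fences at 5.10 − 6.60 = -1.50 and 9.50 + 6.60 = 16.10.
Outside the cutoffs: 16.5, 19.5, 21.4.

3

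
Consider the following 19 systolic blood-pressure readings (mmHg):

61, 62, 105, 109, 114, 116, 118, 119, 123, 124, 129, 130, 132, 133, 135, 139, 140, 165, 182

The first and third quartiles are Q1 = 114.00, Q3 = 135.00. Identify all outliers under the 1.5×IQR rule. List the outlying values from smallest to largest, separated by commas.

IQR = Q3 − Q1 = 135.00 − 114.00 = 21.00.
Lower fence = Q1 − 1.5·IQR = 114.00 − 31.50 = 82.50.
Upper fence = Q3 + 1.5·IQR = 135.00 + 31.50 = 166.50.
61 < 82.50 → outlier.
62 < 82.50 → outlier.
182 > 166.50 → outlier.
All remaining values lie within [82.50, 166.50].

61, 62, 182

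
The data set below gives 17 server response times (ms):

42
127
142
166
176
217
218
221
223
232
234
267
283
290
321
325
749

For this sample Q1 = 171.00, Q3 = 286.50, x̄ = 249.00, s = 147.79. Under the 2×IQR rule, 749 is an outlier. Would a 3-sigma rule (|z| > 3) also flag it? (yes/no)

z = (749 − 249.00) / 147.79 = 3.38.
|z| = 3.38 > 3.

yes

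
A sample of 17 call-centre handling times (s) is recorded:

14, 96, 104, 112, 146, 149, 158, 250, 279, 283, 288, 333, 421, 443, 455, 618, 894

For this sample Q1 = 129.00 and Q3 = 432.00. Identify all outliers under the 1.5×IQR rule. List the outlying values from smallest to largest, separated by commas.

894

IQR = Q3 − Q1 = 432.00 − 129.00 = 303.00.
Lower fence = Q1 − 1.5·IQR = 129.00 − 454.50 = -325.50.
Upper fence = Q3 + 1.5·IQR = 432.00 + 454.50 = 886.50.
894 > 886.50 → outlier.
All remaining values lie within [-325.50, 886.50].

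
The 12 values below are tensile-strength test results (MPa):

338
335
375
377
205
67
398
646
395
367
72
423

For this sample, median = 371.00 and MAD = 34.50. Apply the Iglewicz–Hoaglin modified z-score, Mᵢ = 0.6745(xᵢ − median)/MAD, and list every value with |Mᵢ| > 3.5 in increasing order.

67, 72, 646

|Mᵢ| > 3.5 ⇔ |xᵢ − 371.00| > 3.5·34.50/0.6745 = 179.02.
So outliers lie outside [191.98, 550.02].
67: M = -5.94 → outlier.
72: M = -5.85 → outlier.
646: M = 5.38 → outlier.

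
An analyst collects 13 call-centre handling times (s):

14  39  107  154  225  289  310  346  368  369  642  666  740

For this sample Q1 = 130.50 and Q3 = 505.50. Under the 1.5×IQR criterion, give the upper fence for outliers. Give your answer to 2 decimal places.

IQR = Q3 − Q1 = 505.50 − 130.50 = 375.00.
Lower fence = Q1 − 1.5·IQR = 130.50 − 562.50 = -432.00.
Upper fence = Q3 + 1.5·IQR = 505.50 + 562.50 = 1068.00.

1068.00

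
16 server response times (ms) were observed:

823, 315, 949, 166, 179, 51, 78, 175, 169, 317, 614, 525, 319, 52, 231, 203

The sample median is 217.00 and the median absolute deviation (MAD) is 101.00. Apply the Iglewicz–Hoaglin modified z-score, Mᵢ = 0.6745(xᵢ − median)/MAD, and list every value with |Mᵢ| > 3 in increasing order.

823, 949

|Mᵢ| > 3 ⇔ |xᵢ − 217.00| > 3·101.00/0.6745 = 449.22.
So outliers lie outside [-232.22, 666.22].
823: M = 4.05 → outlier.
949: M = 4.89 → outlier.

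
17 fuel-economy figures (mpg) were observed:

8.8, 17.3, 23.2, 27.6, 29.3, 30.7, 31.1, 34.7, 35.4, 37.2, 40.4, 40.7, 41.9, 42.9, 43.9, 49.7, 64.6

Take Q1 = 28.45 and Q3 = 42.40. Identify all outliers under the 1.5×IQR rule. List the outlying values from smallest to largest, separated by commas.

IQR = Q3 − Q1 = 42.40 − 28.45 = 13.95.
Lower fence = Q1 − 1.5·IQR = 28.45 − 20.925 = 7.525.
Upper fence = Q3 + 1.5·IQR = 42.40 + 20.925 = 63.325.
64.6 > 63.325 → outlier.
All remaining values lie within [7.525, 63.325].

64.6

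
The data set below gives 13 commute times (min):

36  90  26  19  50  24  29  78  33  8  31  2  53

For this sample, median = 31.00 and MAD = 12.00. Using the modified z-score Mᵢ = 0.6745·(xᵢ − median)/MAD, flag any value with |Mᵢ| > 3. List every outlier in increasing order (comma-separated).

90

|Mᵢ| > 3 ⇔ |xᵢ − 31.00| > 3·12.00/0.6745 = 53.37.
So outliers lie outside [-22.37, 84.37].
90: M = 3.32 → outlier.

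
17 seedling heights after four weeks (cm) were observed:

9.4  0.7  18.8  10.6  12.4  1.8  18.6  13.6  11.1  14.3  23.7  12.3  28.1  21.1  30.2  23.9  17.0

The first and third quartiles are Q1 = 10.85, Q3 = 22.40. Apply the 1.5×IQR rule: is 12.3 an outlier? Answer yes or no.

IQR = Q3 − Q1 = 22.40 − 10.85 = 11.55.
Lower fence = Q1 − 1.5·IQR = 10.85 − 17.325 = -6.475.
Upper fence = Q3 + 1.5·IQR = 22.40 + 17.325 = 39.725.
12.3 lies within [-6.475, 39.725].

no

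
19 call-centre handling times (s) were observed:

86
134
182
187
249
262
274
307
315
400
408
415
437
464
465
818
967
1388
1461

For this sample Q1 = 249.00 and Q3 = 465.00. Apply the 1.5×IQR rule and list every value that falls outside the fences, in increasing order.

818, 967, 1388, 1461

IQR = Q3 − Q1 = 465.00 − 249.00 = 216.00.
Lower fence = Q1 − 1.5·IQR = 249.00 − 324.00 = -75.00.
Upper fence = Q3 + 1.5·IQR = 465.00 + 324.00 = 789.00.
818 > 789.00 → outlier.
967 > 789.00 → outlier.
1388 > 789.00 → outlier.
1461 > 789.00 → outlier.
All remaining values lie within [-75.00, 789.00].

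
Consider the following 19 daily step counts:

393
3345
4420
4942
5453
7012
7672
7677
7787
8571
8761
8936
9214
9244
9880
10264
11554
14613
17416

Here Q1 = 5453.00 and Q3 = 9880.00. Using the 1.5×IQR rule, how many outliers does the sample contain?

IQR = 4427.00; fences at 5453.00 − 6640.50 = -1187.50 and 9880.00 + 6640.50 = 16520.50.
Outside the cutoffs: 17416.

1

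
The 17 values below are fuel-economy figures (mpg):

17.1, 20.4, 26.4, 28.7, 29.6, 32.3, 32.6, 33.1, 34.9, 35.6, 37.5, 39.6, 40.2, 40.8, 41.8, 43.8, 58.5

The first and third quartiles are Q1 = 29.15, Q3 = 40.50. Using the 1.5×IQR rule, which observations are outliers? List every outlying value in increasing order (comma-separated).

58.5

IQR = Q3 − Q1 = 40.50 − 29.15 = 11.35.
Lower fence = Q1 − 1.5·IQR = 29.15 − 17.025 = 12.125.
Upper fence = Q3 + 1.5·IQR = 40.50 + 17.025 = 57.525.
58.5 > 57.525 → outlier.
All remaining values lie within [12.125, 57.525].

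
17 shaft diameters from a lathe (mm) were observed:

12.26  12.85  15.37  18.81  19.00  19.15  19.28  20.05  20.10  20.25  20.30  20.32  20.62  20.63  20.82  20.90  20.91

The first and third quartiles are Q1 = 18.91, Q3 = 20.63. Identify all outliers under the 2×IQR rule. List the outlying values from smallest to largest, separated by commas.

12.26, 12.85, 15.37

IQR = Q3 − Q1 = 20.63 − 18.91 = 1.72.
Lower fence = Q1 − 2·IQR = 18.91 − 3.44 = 15.47.
Upper fence = Q3 + 2·IQR = 20.63 + 3.44 = 24.07.
12.26 < 15.47 → outlier.
12.85 < 15.47 → outlier.
15.37 < 15.47 → outlier.
All remaining values lie within [15.47, 24.07].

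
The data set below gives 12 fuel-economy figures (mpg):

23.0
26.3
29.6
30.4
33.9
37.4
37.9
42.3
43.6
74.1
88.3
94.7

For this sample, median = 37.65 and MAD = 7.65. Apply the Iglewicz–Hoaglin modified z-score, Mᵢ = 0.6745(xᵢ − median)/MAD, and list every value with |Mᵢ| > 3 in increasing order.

74.1, 88.3, 94.7

|Mᵢ| > 3 ⇔ |xᵢ − 37.65| > 3·7.65/0.6745 = 34.03.
So outliers lie outside [3.62, 71.68].
74.1: M = 3.21 → outlier.
88.3: M = 4.47 → outlier.
94.7: M = 5.03 → outlier.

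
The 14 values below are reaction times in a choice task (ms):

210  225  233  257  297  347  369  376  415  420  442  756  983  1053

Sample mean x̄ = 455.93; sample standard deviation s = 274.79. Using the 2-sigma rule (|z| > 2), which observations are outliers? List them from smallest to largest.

1053

Cutoffs at x̄ ± 2s: 455.93 ± 2·274.79 = [-93.65, 1005.51].
1053: z = 2.17, |z| > 2 → outlier.
Every other value lies within [-93.65, 1005.51].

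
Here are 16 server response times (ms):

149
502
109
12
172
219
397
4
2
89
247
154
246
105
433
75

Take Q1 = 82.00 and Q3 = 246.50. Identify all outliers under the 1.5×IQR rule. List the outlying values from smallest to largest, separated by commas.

502

IQR = Q3 − Q1 = 246.50 − 82.00 = 164.50.
Lower fence = Q1 − 1.5·IQR = 82.00 − 246.75 = -164.75.
Upper fence = Q3 + 1.5·IQR = 246.50 + 246.75 = 493.25.
502 > 493.25 → outlier.
All remaining values lie within [-164.75, 493.25].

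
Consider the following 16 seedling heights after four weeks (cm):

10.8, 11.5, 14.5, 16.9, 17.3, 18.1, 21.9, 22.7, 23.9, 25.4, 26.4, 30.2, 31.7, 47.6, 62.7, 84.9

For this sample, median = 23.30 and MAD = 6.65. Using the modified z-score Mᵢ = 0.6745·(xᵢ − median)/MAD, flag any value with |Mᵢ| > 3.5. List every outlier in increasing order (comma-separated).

62.7, 84.9

|Mᵢ| > 3.5 ⇔ |xᵢ − 23.30| > 3.5·6.65/0.6745 = 34.51.
So outliers lie outside [-11.21, 57.81].
62.7: M = 4.00 → outlier.
84.9: M = 6.25 → outlier.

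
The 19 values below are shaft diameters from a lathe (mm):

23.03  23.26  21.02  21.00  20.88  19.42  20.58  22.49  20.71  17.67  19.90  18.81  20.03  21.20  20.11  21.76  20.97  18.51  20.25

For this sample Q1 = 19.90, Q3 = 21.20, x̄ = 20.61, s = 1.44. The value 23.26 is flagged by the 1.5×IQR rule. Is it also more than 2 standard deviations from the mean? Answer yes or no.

no

z = (23.26 − 20.61) / 1.44 = 1.84.
|z| = 1.84 ≤ 2.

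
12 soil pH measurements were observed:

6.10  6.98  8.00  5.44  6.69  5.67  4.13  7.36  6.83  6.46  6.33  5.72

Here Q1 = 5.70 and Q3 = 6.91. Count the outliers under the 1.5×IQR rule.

0

IQR = 1.21; fences at 5.70 − 1.815 = 3.885 and 6.91 + 1.815 = 8.725.
Every value lies within the cutoffs.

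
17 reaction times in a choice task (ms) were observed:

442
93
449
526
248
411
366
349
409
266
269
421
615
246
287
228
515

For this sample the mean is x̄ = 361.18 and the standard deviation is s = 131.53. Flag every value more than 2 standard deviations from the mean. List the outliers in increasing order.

Cutoffs at x̄ ± 2s: 361.18 ± 2·131.53 = [98.12, 624.24].
93: z = -2.04, |z| > 2 → outlier.
Every other value lies within [98.12, 624.24].

93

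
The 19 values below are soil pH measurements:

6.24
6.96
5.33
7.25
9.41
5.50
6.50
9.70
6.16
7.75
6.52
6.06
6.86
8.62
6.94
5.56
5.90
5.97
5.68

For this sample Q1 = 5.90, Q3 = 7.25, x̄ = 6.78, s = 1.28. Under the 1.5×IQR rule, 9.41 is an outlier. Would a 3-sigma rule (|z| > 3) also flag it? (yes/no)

no

z = (9.41 − 6.78) / 1.28 = 2.05.
|z| = 2.05 ≤ 3.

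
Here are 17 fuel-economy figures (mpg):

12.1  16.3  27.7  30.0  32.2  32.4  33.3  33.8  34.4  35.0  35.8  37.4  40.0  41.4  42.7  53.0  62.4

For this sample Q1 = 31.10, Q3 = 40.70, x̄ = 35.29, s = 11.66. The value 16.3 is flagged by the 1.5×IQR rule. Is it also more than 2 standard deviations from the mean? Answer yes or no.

z = (16.3 − 35.29) / 11.66 = -1.63.
|z| = 1.63 ≤ 2.

no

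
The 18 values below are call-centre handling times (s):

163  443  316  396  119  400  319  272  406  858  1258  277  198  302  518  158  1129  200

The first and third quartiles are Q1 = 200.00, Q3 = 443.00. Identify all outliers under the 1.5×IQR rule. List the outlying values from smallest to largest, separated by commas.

IQR = Q3 − Q1 = 443.00 − 200.00 = 243.00.
Lower fence = Q1 − 1.5·IQR = 200.00 − 364.50 = -164.50.
Upper fence = Q3 + 1.5·IQR = 443.00 + 364.50 = 807.50.
858 > 807.50 → outlier.
1129 > 807.50 → outlier.
1258 > 807.50 → outlier.
All remaining values lie within [-164.50, 807.50].

858, 1129, 1258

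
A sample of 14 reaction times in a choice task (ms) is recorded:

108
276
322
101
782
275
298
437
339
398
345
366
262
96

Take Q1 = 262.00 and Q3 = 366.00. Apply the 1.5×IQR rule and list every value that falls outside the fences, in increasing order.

IQR = Q3 − Q1 = 366.00 − 262.00 = 104.00.
Lower fence = Q1 − 1.5·IQR = 262.00 − 156.00 = 106.00.
Upper fence = Q3 + 1.5·IQR = 366.00 + 156.00 = 522.00.
96 < 106.00 → outlier.
101 < 106.00 → outlier.
782 > 522.00 → outlier.
All remaining values lie within [106.00, 522.00].

96, 101, 782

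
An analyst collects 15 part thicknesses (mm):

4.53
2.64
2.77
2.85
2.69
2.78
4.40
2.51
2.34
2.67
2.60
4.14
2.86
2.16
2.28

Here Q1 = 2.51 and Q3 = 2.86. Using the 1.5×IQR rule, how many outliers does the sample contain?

3

IQR = 0.35; fences at 2.51 − 0.525 = 1.985 and 2.86 + 0.525 = 3.385.
Outside the cutoffs: 4.14, 4.40, 4.53.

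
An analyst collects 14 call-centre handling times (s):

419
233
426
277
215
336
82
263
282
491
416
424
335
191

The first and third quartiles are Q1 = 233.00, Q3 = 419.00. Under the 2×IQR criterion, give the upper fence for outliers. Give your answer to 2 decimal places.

IQR = Q3 − Q1 = 419.00 − 233.00 = 186.00.
Lower fence = Q1 − 2·IQR = 233.00 − 372.00 = -139.00.
Upper fence = Q3 + 2·IQR = 419.00 + 372.00 = 791.00.

791.00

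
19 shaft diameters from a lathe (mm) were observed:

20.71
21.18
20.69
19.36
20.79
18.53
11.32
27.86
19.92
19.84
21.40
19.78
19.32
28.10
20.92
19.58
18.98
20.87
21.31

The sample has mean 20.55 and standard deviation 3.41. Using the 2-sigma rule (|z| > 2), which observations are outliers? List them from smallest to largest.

11.32, 27.86, 28.10

Cutoffs at x̄ ± 2s: 20.55 ± 2·3.41 = [13.73, 27.37].
11.32: z = -2.71, |z| > 2 → outlier.
27.86: z = 2.14, |z| > 2 → outlier.
28.10: z = 2.21, |z| > 2 → outlier.
Every other value lies within [13.73, 27.37].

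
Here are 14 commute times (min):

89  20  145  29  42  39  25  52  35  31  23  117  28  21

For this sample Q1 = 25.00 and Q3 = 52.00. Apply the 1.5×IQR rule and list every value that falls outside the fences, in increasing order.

117, 145

IQR = Q3 − Q1 = 52.00 − 25.00 = 27.00.
Lower fence = Q1 − 1.5·IQR = 25.00 − 40.50 = -15.50.
Upper fence = Q3 + 1.5·IQR = 52.00 + 40.50 = 92.50.
117 > 92.50 → outlier.
145 > 92.50 → outlier.
All remaining values lie within [-15.50, 92.50].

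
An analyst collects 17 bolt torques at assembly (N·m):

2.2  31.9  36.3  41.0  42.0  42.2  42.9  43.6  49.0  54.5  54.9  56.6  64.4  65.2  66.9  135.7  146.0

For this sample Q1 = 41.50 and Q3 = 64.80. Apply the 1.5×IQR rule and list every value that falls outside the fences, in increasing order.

IQR = Q3 − Q1 = 64.80 − 41.50 = 23.30.
Lower fence = Q1 − 1.5·IQR = 41.50 − 34.95 = 6.55.
Upper fence = Q3 + 1.5·IQR = 64.80 + 34.95 = 99.75.
2.2 < 6.55 → outlier.
135.7 > 99.75 → outlier.
146.0 > 99.75 → outlier.
All remaining values lie within [6.55, 99.75].

2.2, 135.7, 146.0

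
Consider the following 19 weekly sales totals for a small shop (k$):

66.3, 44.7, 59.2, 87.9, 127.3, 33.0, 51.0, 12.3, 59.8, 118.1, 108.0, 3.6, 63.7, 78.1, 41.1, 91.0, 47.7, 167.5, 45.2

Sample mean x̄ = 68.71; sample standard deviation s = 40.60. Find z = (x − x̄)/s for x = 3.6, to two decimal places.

z = (3.6 − 68.71) / 40.60 = -1.60.

-1.60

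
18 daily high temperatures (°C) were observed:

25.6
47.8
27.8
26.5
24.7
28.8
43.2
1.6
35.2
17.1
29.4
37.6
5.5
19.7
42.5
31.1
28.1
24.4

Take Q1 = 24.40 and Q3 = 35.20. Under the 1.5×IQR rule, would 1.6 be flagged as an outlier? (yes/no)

yes

IQR = Q3 − Q1 = 35.20 − 24.40 = 10.80.
Lower fence = Q1 − 1.5·IQR = 24.40 − 16.20 = 8.20.
Upper fence = Q3 + 1.5·IQR = 35.20 + 16.20 = 51.40.
1.6 lies below the lower fence.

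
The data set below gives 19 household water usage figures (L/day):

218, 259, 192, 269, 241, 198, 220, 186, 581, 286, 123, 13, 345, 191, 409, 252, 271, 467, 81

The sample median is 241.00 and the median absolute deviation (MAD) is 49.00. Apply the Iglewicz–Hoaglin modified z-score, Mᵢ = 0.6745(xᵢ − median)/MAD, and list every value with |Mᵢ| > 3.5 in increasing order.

|Mᵢ| > 3.5 ⇔ |xᵢ − 241.00| > 3.5·49.00/0.6745 = 254.26.
So outliers lie outside [-13.26, 495.26].
581: M = 4.68 → outlier.

581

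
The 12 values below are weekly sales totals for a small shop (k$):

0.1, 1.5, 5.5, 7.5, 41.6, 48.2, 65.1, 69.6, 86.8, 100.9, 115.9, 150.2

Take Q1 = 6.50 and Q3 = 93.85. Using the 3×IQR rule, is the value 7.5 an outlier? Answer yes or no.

no

IQR = Q3 − Q1 = 93.85 − 6.50 = 87.35.
Lower fence = Q1 − 3·IQR = 6.50 − 262.05 = -255.55.
Upper fence = Q3 + 3·IQR = 93.85 + 262.05 = 355.90.
7.5 lies within [-255.55, 355.90].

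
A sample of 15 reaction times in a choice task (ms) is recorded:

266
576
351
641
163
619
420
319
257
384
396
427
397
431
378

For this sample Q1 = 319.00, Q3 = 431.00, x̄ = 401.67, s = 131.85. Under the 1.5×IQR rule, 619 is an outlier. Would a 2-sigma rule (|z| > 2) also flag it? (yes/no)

no

z = (619 − 401.67) / 131.85 = 1.65.
|z| = 1.65 ≤ 2.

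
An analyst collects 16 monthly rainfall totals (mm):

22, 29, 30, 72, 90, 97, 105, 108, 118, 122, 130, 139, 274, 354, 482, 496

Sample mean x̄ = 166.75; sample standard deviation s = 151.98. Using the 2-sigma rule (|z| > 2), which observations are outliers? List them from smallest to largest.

482, 496

Cutoffs at x̄ ± 2s: 166.75 ± 2·151.98 = [-137.21, 470.71].
482: z = 2.07, |z| > 2 → outlier.
496: z = 2.17, |z| > 2 → outlier.
Every other value lies within [-137.21, 470.71].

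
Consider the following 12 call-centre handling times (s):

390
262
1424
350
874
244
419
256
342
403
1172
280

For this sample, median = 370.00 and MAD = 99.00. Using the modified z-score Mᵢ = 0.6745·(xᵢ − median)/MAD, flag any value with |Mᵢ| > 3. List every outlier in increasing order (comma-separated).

|Mᵢ| > 3 ⇔ |xᵢ − 370.00| > 3·99.00/0.6745 = 440.33.
So outliers lie outside [-70.33, 810.33].
874: M = 3.43 → outlier.
1172: M = 5.46 → outlier.
1424: M = 7.18 → outlier.

874, 1172, 1424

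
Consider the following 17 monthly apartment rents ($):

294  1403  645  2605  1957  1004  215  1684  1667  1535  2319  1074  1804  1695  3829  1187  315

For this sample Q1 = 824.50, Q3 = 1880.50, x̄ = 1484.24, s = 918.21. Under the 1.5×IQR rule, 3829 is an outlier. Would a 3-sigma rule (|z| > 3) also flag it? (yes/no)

no

z = (3829 − 1484.24) / 918.21 = 2.55.
|z| = 2.55 ≤ 3.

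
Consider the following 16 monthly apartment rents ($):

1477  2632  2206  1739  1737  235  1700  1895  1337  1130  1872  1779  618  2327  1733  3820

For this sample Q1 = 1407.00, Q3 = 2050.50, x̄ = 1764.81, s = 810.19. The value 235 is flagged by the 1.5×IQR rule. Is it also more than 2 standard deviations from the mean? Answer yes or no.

z = (235 − 1764.81) / 810.19 = -1.89.
|z| = 1.89 ≤ 2.

no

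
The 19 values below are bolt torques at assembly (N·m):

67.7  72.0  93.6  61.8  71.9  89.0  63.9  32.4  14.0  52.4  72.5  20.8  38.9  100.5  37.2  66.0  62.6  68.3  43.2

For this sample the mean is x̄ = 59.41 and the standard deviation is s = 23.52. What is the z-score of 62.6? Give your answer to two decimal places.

0.14

z = (62.6 − 59.41) / 23.52 = 0.14.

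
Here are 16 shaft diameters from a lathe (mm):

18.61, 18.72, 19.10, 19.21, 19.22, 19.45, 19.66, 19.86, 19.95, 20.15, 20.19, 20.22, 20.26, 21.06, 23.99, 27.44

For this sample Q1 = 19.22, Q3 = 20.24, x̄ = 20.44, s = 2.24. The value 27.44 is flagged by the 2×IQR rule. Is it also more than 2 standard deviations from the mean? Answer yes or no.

yes

z = (27.44 − 20.44) / 2.24 = 3.12.
|z| = 3.12 > 2.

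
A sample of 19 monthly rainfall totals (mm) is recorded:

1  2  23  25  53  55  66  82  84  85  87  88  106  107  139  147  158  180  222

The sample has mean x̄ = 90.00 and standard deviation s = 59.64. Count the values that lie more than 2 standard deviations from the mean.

1

Cutoffs: x̄ ± 2s = [-29.28, 209.28].
Outside the cutoffs: 222.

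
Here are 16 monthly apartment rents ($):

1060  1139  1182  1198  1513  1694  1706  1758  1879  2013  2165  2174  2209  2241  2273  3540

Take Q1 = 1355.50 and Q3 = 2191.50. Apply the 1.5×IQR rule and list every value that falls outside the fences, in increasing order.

IQR = Q3 − Q1 = 2191.50 − 1355.50 = 836.00.
Lower fence = Q1 − 1.5·IQR = 1355.50 − 1254.00 = 101.50.
Upper fence = Q3 + 1.5·IQR = 2191.50 + 1254.00 = 3445.50.
3540 > 3445.50 → outlier.
All remaining values lie within [101.50, 3445.50].

3540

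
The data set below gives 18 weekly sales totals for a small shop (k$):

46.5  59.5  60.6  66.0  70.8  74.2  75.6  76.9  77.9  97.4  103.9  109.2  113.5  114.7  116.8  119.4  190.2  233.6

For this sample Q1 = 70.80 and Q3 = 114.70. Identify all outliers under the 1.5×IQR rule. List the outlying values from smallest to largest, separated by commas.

190.2, 233.6

IQR = Q3 − Q1 = 114.70 − 70.80 = 43.90.
Lower fence = Q1 − 1.5·IQR = 70.80 − 65.85 = 4.95.
Upper fence = Q3 + 1.5·IQR = 114.70 + 65.85 = 180.55.
190.2 > 180.55 → outlier.
233.6 > 180.55 → outlier.
All remaining values lie within [4.95, 180.55].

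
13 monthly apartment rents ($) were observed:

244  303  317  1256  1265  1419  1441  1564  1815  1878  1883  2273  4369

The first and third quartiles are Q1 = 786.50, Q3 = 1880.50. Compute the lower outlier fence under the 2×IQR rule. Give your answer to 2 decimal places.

-1401.50

IQR = Q3 − Q1 = 1880.50 − 786.50 = 1094.00.
Lower fence = Q1 − 2·IQR = 786.50 − 2188.00 = -1401.50.
Upper fence = Q3 + 2·IQR = 1880.50 + 2188.00 = 4068.50.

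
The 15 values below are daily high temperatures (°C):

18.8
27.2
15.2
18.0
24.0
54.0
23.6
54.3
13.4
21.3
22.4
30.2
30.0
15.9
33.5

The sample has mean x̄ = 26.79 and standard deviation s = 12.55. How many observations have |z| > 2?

2

Cutoffs: x̄ ± 2s = [1.69, 51.89].
Outside the cutoffs: 54.0, 54.3.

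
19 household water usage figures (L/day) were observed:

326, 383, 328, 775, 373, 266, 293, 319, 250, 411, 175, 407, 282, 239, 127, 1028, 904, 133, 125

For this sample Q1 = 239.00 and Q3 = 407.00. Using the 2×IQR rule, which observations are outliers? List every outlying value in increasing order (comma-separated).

775, 904, 1028

IQR = Q3 − Q1 = 407.00 − 239.00 = 168.00.
Lower fence = Q1 − 2·IQR = 239.00 − 336.00 = -97.00.
Upper fence = Q3 + 2·IQR = 407.00 + 336.00 = 743.00.
775 > 743.00 → outlier.
904 > 743.00 → outlier.
1028 > 743.00 → outlier.
All remaining values lie within [-97.00, 743.00].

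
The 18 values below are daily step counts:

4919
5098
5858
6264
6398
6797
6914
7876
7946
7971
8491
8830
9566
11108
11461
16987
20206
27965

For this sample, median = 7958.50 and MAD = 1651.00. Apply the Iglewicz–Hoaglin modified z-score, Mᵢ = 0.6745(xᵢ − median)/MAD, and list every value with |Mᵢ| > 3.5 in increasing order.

16987, 20206, 27965

|Mᵢ| > 3.5 ⇔ |xᵢ − 7958.50| > 3.5·1651.00/0.6745 = 8567.09.
So outliers lie outside [-608.59, 16525.59].
16987: M = 3.69 → outlier.
20206: M = 5.00 → outlier.
27965: M = 8.17 → outlier.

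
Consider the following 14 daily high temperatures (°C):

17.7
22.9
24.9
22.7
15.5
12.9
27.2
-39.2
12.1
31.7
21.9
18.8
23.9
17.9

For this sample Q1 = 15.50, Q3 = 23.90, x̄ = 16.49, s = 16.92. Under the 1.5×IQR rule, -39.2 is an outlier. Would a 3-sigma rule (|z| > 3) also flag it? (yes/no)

yes

z = (-39.2 − 16.49) / 16.92 = -3.29.
|z| = 3.29 > 3.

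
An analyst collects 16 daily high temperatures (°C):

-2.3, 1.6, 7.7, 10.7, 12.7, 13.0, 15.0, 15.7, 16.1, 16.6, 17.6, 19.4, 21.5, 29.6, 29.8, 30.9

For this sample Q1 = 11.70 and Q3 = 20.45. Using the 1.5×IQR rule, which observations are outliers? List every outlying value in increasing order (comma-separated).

IQR = Q3 − Q1 = 20.45 − 11.70 = 8.75.
Lower fence = Q1 − 1.5·IQR = 11.70 − 13.125 = -1.425.
Upper fence = Q3 + 1.5·IQR = 20.45 + 13.125 = 33.575.
-2.3 < -1.425 → outlier.
All remaining values lie within [-1.425, 33.575].

-2.3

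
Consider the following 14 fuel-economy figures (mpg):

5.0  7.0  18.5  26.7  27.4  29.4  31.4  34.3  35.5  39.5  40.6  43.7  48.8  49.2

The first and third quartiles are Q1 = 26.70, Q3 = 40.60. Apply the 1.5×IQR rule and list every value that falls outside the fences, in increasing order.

IQR = Q3 − Q1 = 40.60 − 26.70 = 13.90.
Lower fence = Q1 − 1.5·IQR = 26.70 − 20.85 = 5.85.
Upper fence = Q3 + 1.5·IQR = 40.60 + 20.85 = 61.45.
5.0 < 5.85 → outlier.
All remaining values lie within [5.85, 61.45].

5.0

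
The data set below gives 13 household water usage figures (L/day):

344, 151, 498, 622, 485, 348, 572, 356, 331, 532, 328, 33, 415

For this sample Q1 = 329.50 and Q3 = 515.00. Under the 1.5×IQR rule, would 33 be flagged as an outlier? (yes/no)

IQR = Q3 − Q1 = 515.00 − 329.50 = 185.50.
Lower fence = Q1 − 1.5·IQR = 329.50 − 278.25 = 51.25.
Upper fence = Q3 + 1.5·IQR = 515.00 + 278.25 = 793.25.
33 lies below the lower fence.

yes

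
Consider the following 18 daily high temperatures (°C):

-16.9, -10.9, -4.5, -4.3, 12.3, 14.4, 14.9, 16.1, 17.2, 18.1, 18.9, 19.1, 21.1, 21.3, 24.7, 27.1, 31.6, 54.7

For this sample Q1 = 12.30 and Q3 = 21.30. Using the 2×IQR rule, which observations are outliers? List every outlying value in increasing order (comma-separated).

IQR = Q3 − Q1 = 21.30 − 12.30 = 9.00.
Lower fence = Q1 − 2·IQR = 12.30 − 18.00 = -5.70.
Upper fence = Q3 + 2·IQR = 21.30 + 18.00 = 39.30.
-16.9 < -5.70 → outlier.
-10.9 < -5.70 → outlier.
54.7 > 39.30 → outlier.
All remaining values lie within [-5.70, 39.30].

-16.9, -10.9, 54.7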